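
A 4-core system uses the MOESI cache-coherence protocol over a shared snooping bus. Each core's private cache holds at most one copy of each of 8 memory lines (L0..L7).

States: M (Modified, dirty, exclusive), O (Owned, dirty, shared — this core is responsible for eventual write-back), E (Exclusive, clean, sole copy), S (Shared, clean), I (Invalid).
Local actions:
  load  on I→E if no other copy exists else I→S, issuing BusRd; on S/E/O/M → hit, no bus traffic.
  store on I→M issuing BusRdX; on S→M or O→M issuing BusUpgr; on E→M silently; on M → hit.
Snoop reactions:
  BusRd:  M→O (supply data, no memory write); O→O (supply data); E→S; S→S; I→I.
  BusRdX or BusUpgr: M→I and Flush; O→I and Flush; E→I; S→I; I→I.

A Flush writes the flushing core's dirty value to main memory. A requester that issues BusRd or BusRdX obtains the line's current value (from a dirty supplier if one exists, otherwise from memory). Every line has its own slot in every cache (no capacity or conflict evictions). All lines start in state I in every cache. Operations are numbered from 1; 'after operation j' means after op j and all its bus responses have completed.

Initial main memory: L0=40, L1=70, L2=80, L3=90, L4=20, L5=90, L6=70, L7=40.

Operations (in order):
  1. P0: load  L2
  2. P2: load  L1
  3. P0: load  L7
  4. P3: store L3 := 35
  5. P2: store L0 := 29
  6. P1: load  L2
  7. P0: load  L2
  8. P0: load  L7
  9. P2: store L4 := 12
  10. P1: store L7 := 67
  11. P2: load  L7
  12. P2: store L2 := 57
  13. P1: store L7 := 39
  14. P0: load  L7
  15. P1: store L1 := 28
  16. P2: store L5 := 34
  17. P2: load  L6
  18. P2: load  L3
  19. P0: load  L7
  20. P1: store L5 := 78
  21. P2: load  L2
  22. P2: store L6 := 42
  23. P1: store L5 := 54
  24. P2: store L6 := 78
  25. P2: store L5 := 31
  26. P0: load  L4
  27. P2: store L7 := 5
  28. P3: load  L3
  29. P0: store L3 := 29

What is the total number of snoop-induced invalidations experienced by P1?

1. P0: load  L2  bus=[BusRd]  L2: P0=E P1=I P2=I P3=I  mem[L2]=80
2. P2: load  L1  bus=[BusRd]  L1: P0=I P1=I P2=E P3=I  mem[L1]=70
3. P0: load  L7  bus=[BusRd]  L7: P0=E P1=I P2=I P3=I  mem[L7]=40
4. P3: store L3 := 35  bus=[BusRdX]  L3: P0=I P1=I P2=I P3=M  mem[L3]=90
5. P2: store L0 := 29  bus=[BusRdX]  L0: P0=I P1=I P2=M P3=I  mem[L0]=40
6. P1: load  L2  bus=[BusRd]  L2: P0=S P1=S P2=I P3=I  mem[L2]=80
7. P0: load  L2  bus=[-]  L2: P0=S P1=S P2=I P3=I  mem[L2]=80
8. P0: load  L7  bus=[-]  L7: P0=E P1=I P2=I P3=I  mem[L7]=40
9. P2: store L4 := 12  bus=[BusRdX]  L4: P0=I P1=I P2=M P3=I  mem[L4]=20
10. P1: store L7 := 67  bus=[BusRdX]  L7: P0=I P1=M P2=I P3=I  mem[L7]=40
11. P2: load  L7  bus=[BusRd]  L7: P0=I P1=O P2=S P3=I  mem[L7]=40
12. P2: store L2 := 57  bus=[BusRdX]  L2: P0=I P1=I P2=M P3=I  mem[L2]=80
13. P1: store L7 := 39  bus=[BusUpgr]  L7: P0=I P1=M P2=I P3=I  mem[L7]=40
14. P0: load  L7  bus=[BusRd]  L7: P0=S P1=O P2=I P3=I  mem[L7]=40
15. P1: store L1 := 28  bus=[BusRdX]  L1: P0=I P1=M P2=I P3=I  mem[L1]=70
16. P2: store L5 := 34  bus=[BusRdX]  L5: P0=I P1=I P2=M P3=I  mem[L5]=90
17. P2: load  L6  bus=[BusRd]  L6: P0=I P1=I P2=E P3=I  mem[L6]=70
18. P2: load  L3  bus=[BusRd]  L3: P0=I P1=I P2=S P3=O  mem[L3]=90
19. P0: load  L7  bus=[-]  L7: P0=S P1=O P2=I P3=I  mem[L7]=40
20. P1: store L5 := 78  bus=[BusRdX,Flush]  L5: P0=I P1=M P2=I P3=I  mem[L5]=34
21. P2: load  L2  bus=[-]  L2: P0=I P1=I P2=M P3=I  mem[L2]=80
22. P2: store L6 := 42  bus=[-]  L6: P0=I P1=I P2=M P3=I  mem[L6]=70
23. P1: store L5 := 54  bus=[-]  L5: P0=I P1=M P2=I P3=I  mem[L5]=34
24. P2: store L6 := 78  bus=[-]  L6: P0=I P1=I P2=M P3=I  mem[L6]=70
25. P2: store L5 := 31  bus=[BusRdX,Flush]  L5: P0=I P1=I P2=M P3=I  mem[L5]=54
26. P0: load  L4  bus=[BusRd]  L4: P0=S P1=I P2=O P3=I  mem[L4]=20
27. P2: store L7 := 5  bus=[BusRdX,Flush]  L7: P0=I P1=I P2=M P3=I  mem[L7]=39
28. P3: load  L3  bus=[-]  L3: P0=I P1=I P2=S P3=O  mem[L3]=90
29. P0: store L3 := 29  bus=[BusRdX,Flush]  L3: P0=M P1=I P2=I P3=I  mem[L3]=35

invalidations = 3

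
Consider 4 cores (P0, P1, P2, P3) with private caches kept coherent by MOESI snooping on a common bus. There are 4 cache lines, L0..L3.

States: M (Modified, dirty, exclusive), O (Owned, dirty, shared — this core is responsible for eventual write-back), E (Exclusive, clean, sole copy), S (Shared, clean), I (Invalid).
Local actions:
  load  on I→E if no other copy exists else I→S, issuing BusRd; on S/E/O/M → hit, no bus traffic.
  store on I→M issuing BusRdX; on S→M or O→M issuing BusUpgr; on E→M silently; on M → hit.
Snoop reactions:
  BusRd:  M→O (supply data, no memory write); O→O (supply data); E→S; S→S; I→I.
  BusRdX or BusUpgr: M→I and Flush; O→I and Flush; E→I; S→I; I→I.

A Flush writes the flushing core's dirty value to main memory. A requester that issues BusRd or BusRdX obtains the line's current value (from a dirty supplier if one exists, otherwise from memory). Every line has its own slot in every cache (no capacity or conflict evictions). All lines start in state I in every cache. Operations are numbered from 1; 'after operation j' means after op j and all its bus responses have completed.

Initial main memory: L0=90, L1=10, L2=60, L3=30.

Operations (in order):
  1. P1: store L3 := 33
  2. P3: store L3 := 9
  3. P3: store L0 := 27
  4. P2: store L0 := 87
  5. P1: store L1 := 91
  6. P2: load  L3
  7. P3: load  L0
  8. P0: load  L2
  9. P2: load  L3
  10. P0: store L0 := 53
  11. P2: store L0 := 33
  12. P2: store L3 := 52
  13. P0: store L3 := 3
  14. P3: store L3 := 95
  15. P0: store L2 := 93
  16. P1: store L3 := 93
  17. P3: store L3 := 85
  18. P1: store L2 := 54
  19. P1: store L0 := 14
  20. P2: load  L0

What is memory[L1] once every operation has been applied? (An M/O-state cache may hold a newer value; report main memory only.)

memory[L1] = 10

[1] P1: store L3 := 33 | P0:I, P1:M(33), P2:I, P3:I | bus: BusRdX
[2] P3: store L3 := 9 | P0:I, P1:I, P2:I, P3:M(9) | bus: BusRdX,Flush
[3] P3: store L0 := 27 | P0:I, P1:I, P2:I, P3:M(27) | bus: BusRdX
[4] P2: store L0 := 87 | P0:I, P1:I, P2:M(87), P3:I | bus: BusRdX,Flush
[5] P1: store L1 := 91 | P0:I, P1:M(91), P2:I, P3:I | bus: BusRdX
[6] P2: load  L3 | P0:I, P1:I, P2:S(9), P3:O(9) | bus: BusRd
[7] P3: load  L0 | P0:I, P1:I, P2:O(87), P3:S(87) | bus: BusRd
[8] P0: load  L2 | P0:E(60), P1:I, P2:I, P3:I | bus: BusRd
[9] P2: load  L3 | P0:I, P1:I, P2:S(9), P3:O(9) | bus: none
[10] P0: store L0 := 53 | P0:M(53), P1:I, P2:I, P3:I | bus: BusRdX,Flush
[11] P2: store L0 := 33 | P0:I, P1:I, P2:M(33), P3:I | bus: BusRdX,Flush
[12] P2: store L3 := 52 | P0:I, P1:I, P2:M(52), P3:I | bus: BusUpgr,Flush
[13] P0: store L3 := 3 | P0:M(3), P1:I, P2:I, P3:I | bus: BusRdX,Flush
[14] P3: store L3 := 95 | P0:I, P1:I, P2:I, P3:M(95) | bus: BusRdX,Flush
[15] P0: store L2 := 93 | P0:M(93), P1:I, P2:I, P3:I | bus: none
[16] P1: store L3 := 93 | P0:I, P1:M(93), P2:I, P3:I | bus: BusRdX,Flush
[17] P3: store L3 := 85 | P0:I, P1:I, P2:I, P3:M(85) | bus: BusRdX,Flush
[18] P1: store L2 := 54 | P0:I, P1:M(54), P2:I, P3:I | bus: BusRdX,Flush
[19] P1: store L0 := 14 | P0:I, P1:M(14), P2:I, P3:I | bus: BusRdX,Flush
[20] P2: load  L0 | P0:I, P1:O(14), P2:S(14), P3:I | bus: BusRd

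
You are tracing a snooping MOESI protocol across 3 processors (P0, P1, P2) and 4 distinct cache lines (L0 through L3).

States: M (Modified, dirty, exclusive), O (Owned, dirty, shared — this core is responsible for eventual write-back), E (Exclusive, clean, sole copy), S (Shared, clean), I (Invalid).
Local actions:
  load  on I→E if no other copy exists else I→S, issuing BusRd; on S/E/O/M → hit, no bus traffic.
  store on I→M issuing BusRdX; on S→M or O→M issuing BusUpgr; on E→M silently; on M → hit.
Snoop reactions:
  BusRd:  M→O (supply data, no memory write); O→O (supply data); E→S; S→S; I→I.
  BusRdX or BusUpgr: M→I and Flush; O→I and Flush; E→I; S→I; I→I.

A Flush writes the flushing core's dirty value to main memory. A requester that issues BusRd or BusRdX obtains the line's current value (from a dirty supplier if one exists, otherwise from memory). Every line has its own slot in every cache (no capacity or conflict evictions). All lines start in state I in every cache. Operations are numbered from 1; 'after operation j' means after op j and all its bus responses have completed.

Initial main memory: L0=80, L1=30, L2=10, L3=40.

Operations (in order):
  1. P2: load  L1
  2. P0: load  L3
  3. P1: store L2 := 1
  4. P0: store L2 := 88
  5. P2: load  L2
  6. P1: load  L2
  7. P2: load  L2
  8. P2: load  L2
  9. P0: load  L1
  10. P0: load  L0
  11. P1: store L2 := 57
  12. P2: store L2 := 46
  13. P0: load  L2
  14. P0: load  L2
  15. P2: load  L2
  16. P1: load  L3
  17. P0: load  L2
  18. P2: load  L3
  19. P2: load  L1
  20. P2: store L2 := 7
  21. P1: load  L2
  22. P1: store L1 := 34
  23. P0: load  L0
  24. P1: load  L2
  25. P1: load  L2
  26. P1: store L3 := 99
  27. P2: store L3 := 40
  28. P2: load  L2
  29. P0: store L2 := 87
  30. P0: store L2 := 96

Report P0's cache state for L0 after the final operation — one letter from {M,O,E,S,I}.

  op1 P2: load  L1 → I/I/E on L1; bus BusRd; mem=30
  op2 P0: load  L3 → E/I/I on L3; bus BusRd; mem=40
  op3 P1: store L2 := 1 → I/M/I on L2; bus BusRdX; mem=10
  op4 P0: store L2 := 88 → M/I/I on L2; bus BusRdX Flush; mem=1
  op5 P2: load  L2 → O/I/S on L2; bus BusRd; mem=1
  op6 P1: load  L2 → O/S/S on L2; bus BusRd; mem=1
  op7 P2: load  L2 → O/S/S on L2; bus (none); mem=1
  op8 P2: load  L2 → O/S/S on L2; bus (none); mem=1
  op9 P0: load  L1 → S/I/S on L1; bus BusRd; mem=30
  op10 P0: load  L0 → E/I/I on L0; bus BusRd; mem=80
  op11 P1: store L2 := 57 → I/M/I on L2; bus BusUpgr Flush; mem=88
  op12 P2: store L2 := 46 → I/I/M on L2; bus BusRdX Flush; mem=57
  op13 P0: load  L2 → S/I/O on L2; bus BusRd; mem=57
  op14 P0: load  L2 → S/I/O on L2; bus (none); mem=57
  op15 P2: load  L2 → S/I/O on L2; bus (none); mem=57
  op16 P1: load  L3 → S/S/I on L3; bus BusRd; mem=40
  op17 P0: load  L2 → S/I/O on L2; bus (none); mem=57
  op18 P2: load  L3 → S/S/S on L3; bus BusRd; mem=40
  op19 P2: load  L1 → S/I/S on L1; bus (none); mem=30
  op20 P2: store L2 := 7 → I/I/M on L2; bus BusUpgr; mem=57
  op21 P1: load  L2 → I/S/O on L2; bus BusRd; mem=57
  op22 P1: store L1 := 34 → I/M/I on L1; bus BusRdX; mem=30
  op23 P0: load  L0 → E/I/I on L0; bus (none); mem=80
  op24 P1: load  L2 → I/S/O on L2; bus (none); mem=57
  op25 P1: load  L2 → I/S/O on L2; bus (none); mem=57
  op26 P1: store L3 := 99 → I/M/I on L3; bus BusUpgr; mem=40
  op27 P2: store L3 := 40 → I/I/M on L3; bus BusRdX Flush; mem=99
  op28 P2: load  L2 → I/S/O on L2; bus (none); mem=57
  op29 P0: store L2 := 87 → M/I/I on L2; bus BusRdX Flush; mem=7
  op30 P0: store L2 := 96 → M/I/I on L2; bus (none); mem=7

state = E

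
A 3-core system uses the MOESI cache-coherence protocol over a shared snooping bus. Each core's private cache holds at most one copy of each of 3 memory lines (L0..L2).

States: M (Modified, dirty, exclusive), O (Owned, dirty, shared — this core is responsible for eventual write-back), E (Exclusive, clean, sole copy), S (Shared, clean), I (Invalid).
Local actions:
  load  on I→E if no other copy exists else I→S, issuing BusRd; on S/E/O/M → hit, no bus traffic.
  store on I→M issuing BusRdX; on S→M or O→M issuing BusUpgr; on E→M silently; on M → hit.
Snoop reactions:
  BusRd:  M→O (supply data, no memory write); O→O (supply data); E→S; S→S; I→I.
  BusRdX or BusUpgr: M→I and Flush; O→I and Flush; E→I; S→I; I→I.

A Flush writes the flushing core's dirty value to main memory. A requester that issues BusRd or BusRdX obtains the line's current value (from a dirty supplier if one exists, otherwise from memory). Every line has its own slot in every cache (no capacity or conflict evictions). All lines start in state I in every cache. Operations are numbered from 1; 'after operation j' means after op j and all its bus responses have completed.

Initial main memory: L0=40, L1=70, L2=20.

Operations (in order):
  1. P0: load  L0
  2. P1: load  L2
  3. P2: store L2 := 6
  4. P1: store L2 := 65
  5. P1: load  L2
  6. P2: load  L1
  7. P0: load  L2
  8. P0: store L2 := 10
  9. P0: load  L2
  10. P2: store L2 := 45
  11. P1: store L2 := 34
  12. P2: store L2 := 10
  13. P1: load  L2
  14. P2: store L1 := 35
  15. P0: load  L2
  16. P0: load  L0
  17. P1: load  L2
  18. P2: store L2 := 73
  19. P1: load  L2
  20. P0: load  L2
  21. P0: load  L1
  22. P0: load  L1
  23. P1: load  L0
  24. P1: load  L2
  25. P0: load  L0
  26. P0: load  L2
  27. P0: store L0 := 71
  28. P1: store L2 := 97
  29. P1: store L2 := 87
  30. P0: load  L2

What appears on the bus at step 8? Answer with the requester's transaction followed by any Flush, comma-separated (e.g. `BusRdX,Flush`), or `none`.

bus = BusUpgr,Flush

step 1: P0: load  L0  ⟶  EII  (L0)  txn=BusRd  M[L0]=40
step 2: P1: load  L2  ⟶  IEI  (L2)  txn=BusRd  M[L2]=20
step 3: P2: store L2 := 6  ⟶  IIM  (L2)  txn=BusRdX  M[L2]=20
step 4: P1: store L2 := 65  ⟶  IMI  (L2)  txn=BusRdX+Flush  M[L2]=6
step 5: P1: load  L2  ⟶  IMI  (L2)  txn=∅  M[L2]=6
step 6: P2: load  L1  ⟶  IIE  (L1)  txn=BusRd  M[L1]=70
step 7: P0: load  L2  ⟶  SOI  (L2)  txn=BusRd  M[L2]=6
step 8: P0: store L2 := 10  ⟶  MII  (L2)  txn=BusUpgr+Flush  M[L2]=65
step 9: P0: load  L2  ⟶  MII  (L2)  txn=∅  M[L2]=65
step 10: P2: store L2 := 45  ⟶  IIM  (L2)  txn=BusRdX+Flush  M[L2]=10
step 11: P1: store L2 := 34  ⟶  IMI  (L2)  txn=BusRdX+Flush  M[L2]=45
step 12: P2: store L2 := 10  ⟶  IIM  (L2)  txn=BusRdX+Flush  M[L2]=34
step 13: P1: load  L2  ⟶  ISO  (L2)  txn=BusRd  M[L2]=34
step 14: P2: store L1 := 35  ⟶  IIM  (L1)  txn=∅  M[L1]=70
step 15: P0: load  L2  ⟶  SSO  (L2)  txn=BusRd  M[L2]=34
step 16: P0: load  L0  ⟶  EII  (L0)  txn=∅  M[L0]=40
step 17: P1: load  L2  ⟶  SSO  (L2)  txn=∅  M[L2]=34
step 18: P2: store L2 := 73  ⟶  IIM  (L2)  txn=BusUpgr  M[L2]=34
step 19: P1: load  L2  ⟶  ISO  (L2)  txn=BusRd  M[L2]=34
step 20: P0: load  L2  ⟶  SSO  (L2)  txn=BusRd  M[L2]=34
step 21: P0: load  L1  ⟶  SIO  (L1)  txn=BusRd  M[L1]=70
step 22: P0: load  L1  ⟶  SIO  (L1)  txn=∅  M[L1]=70
step 23: P1: load  L0  ⟶  SSI  (L0)  txn=BusRd  M[L0]=40
step 24: P1: load  L2  ⟶  SSO  (L2)  txn=∅  M[L2]=34
step 25: P0: load  L0  ⟶  SSI  (L0)  txn=∅  M[L0]=40
step 26: P0: load  L2  ⟶  SSO  (L2)  txn=∅  M[L2]=34
step 27: P0: store L0 := 71  ⟶  MII  (L0)  txn=BusUpgr  M[L0]=40
step 28: P1: store L2 := 97  ⟶  IMI  (L2)  txn=BusUpgr+Flush  M[L2]=73
step 29: P1: store L2 := 87  ⟶  IMI  (L2)  txn=∅  M[L2]=73
step 30: P0: load  L2  ⟶  SOI  (L2)  txn=BusRd  M[L2]=73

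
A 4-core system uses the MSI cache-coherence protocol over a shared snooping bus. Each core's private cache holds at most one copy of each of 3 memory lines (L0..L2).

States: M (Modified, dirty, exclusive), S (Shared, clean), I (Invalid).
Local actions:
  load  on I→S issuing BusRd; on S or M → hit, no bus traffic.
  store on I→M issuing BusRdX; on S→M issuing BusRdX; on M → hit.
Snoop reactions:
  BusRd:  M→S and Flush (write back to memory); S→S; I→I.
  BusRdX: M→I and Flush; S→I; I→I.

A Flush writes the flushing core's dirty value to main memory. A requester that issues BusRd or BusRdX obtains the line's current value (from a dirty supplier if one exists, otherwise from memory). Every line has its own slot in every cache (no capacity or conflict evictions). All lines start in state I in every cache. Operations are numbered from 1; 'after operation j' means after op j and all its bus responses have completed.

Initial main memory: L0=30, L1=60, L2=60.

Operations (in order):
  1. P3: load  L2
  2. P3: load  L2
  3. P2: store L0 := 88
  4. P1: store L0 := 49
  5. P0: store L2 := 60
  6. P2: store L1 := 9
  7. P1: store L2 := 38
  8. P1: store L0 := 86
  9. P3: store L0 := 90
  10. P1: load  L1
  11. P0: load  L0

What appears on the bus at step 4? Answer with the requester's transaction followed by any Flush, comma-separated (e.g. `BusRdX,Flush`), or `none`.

1. P3: load  L2  bus=[BusRd]  L2: P0=I P1=I P2=I P3=S  mem[L2]=60
2. P3: load  L2  bus=[-]  L2: P0=I P1=I P2=I P3=S  mem[L2]=60
3. P2: store L0 := 88  bus=[BusRdX]  L0: P0=I P1=I P2=M P3=I  mem[L0]=30
4. P1: store L0 := 49  bus=[BusRdX,Flush]  L0: P0=I P1=M P2=I P3=I  mem[L0]=88
5. P0: store L2 := 60  bus=[BusRdX]  L2: P0=M P1=I P2=I P3=I  mem[L2]=60
6. P2: store L1 := 9  bus=[BusRdX]  L1: P0=I P1=I P2=M P3=I  mem[L1]=60
7. P1: store L2 := 38  bus=[BusRdX,Flush]  L2: P0=I P1=M P2=I P3=I  mem[L2]=60
8. P1: store L0 := 86  bus=[-]  L0: P0=I P1=M P2=I P3=I  mem[L0]=88
9. P3: store L0 := 90  bus=[BusRdX,Flush]  L0: P0=I P1=I P2=I P3=M  mem[L0]=86
10. P1: load  L1  bus=[BusRd,Flush]  L1: P0=I P1=S P2=S P3=I  mem[L1]=9
11. P0: load  L0  bus=[BusRd,Flush]  L0: P0=S P1=I P2=I P3=S  mem[L0]=90

bus = BusRdX,Flush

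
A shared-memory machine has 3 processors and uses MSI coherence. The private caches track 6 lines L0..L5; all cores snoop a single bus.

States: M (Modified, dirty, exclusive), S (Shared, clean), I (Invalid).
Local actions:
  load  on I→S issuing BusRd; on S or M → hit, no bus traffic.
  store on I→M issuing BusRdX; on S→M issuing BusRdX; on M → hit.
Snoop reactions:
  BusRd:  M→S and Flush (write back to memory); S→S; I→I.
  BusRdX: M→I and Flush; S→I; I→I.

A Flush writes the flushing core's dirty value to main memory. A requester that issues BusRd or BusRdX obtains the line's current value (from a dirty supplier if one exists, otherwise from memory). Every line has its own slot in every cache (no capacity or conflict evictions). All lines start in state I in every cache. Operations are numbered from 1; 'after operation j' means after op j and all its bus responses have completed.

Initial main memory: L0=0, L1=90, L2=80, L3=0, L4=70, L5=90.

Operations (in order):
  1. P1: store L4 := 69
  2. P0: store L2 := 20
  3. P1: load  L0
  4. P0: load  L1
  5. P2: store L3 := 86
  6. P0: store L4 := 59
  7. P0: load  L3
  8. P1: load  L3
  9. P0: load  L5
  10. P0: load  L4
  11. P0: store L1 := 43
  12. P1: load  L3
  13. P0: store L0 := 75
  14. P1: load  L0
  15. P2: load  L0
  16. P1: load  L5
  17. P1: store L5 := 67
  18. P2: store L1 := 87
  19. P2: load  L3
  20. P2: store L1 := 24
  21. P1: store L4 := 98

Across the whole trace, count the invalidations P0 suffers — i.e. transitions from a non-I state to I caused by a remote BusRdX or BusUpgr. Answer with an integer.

[1] P1: store L4 := 69 | P0:I, P1:M(69), P2:I | bus: BusRdX
[2] P0: store L2 := 20 | P0:M(20), P1:I, P2:I | bus: BusRdX
[3] P1: load  L0 | P0:I, P1:S(0), P2:I | bus: BusRd
[4] P0: load  L1 | P0:S(90), P1:I, P2:I | bus: BusRd
[5] P2: store L3 := 86 | P0:I, P1:I, P2:M(86) | bus: BusRdX
[6] P0: store L4 := 59 | P0:M(59), P1:I, P2:I | bus: BusRdX,Flush
[7] P0: load  L3 | P0:S(86), P1:I, P2:S(86) | bus: BusRd,Flush
[8] P1: load  L3 | P0:S(86), P1:S(86), P2:S(86) | bus: BusRd
[9] P0: load  L5 | P0:S(90), P1:I, P2:I | bus: BusRd
[10] P0: load  L4 | P0:M(59), P1:I, P2:I | bus: none
[11] P0: store L1 := 43 | P0:M(43), P1:I, P2:I | bus: BusRdX
[12] P1: load  L3 | P0:S(86), P1:S(86), P2:S(86) | bus: none
[13] P0: store L0 := 75 | P0:M(75), P1:I, P2:I | bus: BusRdX
[14] P1: load  L0 | P0:S(75), P1:S(75), P2:I | bus: BusRd,Flush
[15] P2: load  L0 | P0:S(75), P1:S(75), P2:S(75) | bus: BusRd
[16] P1: load  L5 | P0:S(90), P1:S(90), P2:I | bus: BusRd
[17] P1: store L5 := 67 | P0:I, P1:M(67), P2:I | bus: BusRdX
[18] P2: store L1 := 87 | P0:I, P1:I, P2:M(87) | bus: BusRdX,Flush
[19] P2: load  L3 | P0:S(86), P1:S(86), P2:S(86) | bus: none
[20] P2: store L1 := 24 | P0:I, P1:I, P2:M(24) | bus: none
[21] P1: store L4 := 98 | P0:I, P1:M(98), P2:I | bus: BusRdX,Flush

invalidations = 3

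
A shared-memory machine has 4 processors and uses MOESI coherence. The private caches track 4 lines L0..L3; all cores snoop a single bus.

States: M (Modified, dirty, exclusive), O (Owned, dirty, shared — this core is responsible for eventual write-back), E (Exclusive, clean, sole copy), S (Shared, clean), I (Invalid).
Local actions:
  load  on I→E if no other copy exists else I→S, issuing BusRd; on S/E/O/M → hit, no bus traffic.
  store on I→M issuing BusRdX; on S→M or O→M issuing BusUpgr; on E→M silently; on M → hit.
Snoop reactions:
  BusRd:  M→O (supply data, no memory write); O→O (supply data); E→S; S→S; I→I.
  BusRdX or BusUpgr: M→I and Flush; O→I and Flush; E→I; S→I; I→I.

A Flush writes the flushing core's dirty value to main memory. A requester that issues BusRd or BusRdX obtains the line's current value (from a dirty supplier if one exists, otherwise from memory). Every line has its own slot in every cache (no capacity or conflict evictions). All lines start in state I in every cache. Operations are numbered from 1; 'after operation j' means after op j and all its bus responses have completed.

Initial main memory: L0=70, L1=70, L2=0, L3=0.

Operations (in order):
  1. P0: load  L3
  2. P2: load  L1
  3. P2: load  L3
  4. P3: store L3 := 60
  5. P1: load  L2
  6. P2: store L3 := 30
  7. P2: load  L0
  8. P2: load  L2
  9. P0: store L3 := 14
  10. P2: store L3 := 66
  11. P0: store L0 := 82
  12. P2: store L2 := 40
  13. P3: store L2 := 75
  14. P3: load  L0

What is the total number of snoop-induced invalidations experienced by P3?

invalidations = 1

step 1: P0: load  L3  ⟶  EIII  (L3)  txn=BusRd  M[L3]=0
step 2: P2: load  L1  ⟶  IIEI  (L1)  txn=BusRd  M[L1]=70
step 3: P2: load  L3  ⟶  SISI  (L3)  txn=BusRd  M[L3]=0
step 4: P3: store L3 := 60  ⟶  IIIM  (L3)  txn=BusRdX  M[L3]=0
step 5: P1: load  L2  ⟶  IEII  (L2)  txn=BusRd  M[L2]=0
step 6: P2: store L3 := 30  ⟶  IIMI  (L3)  txn=BusRdX+Flush  M[L3]=60
step 7: P2: load  L0  ⟶  IIEI  (L0)  txn=BusRd  M[L0]=70
step 8: P2: load  L2  ⟶  ISSI  (L2)  txn=BusRd  M[L2]=0
step 9: P0: store L3 := 14  ⟶  MIII  (L3)  txn=BusRdX+Flush  M[L3]=30
step 10: P2: store L3 := 66  ⟶  IIMI  (L3)  txn=BusRdX+Flush  M[L3]=14
step 11: P0: store L0 := 82  ⟶  MIII  (L0)  txn=BusRdX  M[L0]=70
step 12: P2: store L2 := 40  ⟶  IIMI  (L2)  txn=BusUpgr  M[L2]=0
step 13: P3: store L2 := 75  ⟶  IIIM  (L2)  txn=BusRdX+Flush  M[L2]=40
step 14: P3: load  L0  ⟶  OIIS  (L0)  txn=BusRd  M[L0]=70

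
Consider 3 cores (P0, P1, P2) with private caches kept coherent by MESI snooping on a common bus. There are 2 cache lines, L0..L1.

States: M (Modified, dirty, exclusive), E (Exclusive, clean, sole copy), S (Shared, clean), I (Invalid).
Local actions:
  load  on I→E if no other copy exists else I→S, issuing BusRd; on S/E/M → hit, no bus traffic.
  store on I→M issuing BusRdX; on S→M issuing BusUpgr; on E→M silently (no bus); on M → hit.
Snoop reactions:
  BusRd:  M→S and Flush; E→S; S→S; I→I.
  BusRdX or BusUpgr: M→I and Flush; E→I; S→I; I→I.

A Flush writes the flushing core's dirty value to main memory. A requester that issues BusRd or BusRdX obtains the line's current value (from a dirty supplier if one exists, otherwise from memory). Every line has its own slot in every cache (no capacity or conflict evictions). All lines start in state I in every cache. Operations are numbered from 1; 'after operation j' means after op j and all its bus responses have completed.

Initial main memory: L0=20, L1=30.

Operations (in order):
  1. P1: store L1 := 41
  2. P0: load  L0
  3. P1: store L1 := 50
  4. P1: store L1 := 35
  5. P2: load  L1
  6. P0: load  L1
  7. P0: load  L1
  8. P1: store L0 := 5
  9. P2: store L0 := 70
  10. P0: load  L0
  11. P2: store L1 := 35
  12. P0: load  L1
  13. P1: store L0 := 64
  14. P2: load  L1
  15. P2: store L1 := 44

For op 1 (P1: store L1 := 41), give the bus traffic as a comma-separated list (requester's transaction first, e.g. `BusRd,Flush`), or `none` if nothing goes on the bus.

1. P1: store L1 := 41  bus=[BusRdX]  L1: P0=I P1=M P2=I  mem[L1]=30
2. P0: load  L0  bus=[BusRd]  L0: P0=E P1=I P2=I  mem[L0]=20
3. P1: store L1 := 50  bus=[-]  L1: P0=I P1=M P2=I  mem[L1]=30
4. P1: store L1 := 35  bus=[-]  L1: P0=I P1=M P2=I  mem[L1]=30
5. P2: load  L1  bus=[BusRd,Flush]  L1: P0=I P1=S P2=S  mem[L1]=35
6. P0: load  L1  bus=[BusRd]  L1: P0=S P1=S P2=S  mem[L1]=35
7. P0: load  L1  bus=[-]  L1: P0=S P1=S P2=S  mem[L1]=35
8. P1: store L0 := 5  bus=[BusRdX]  L0: P0=I P1=M P2=I  mem[L0]=20
9. P2: store L0 := 70  bus=[BusRdX,Flush]  L0: P0=I P1=I P2=M  mem[L0]=5
10. P0: load  L0  bus=[BusRd,Flush]  L0: P0=S P1=I P2=S  mem[L0]=70
11. P2: store L1 := 35  bus=[BusUpgr]  L1: P0=I P1=I P2=M  mem[L1]=35
12. P0: load  L1  bus=[BusRd,Flush]  L1: P0=S P1=I P2=S  mem[L1]=35
13. P1: store L0 := 64  bus=[BusRdX]  L0: P0=I P1=M P2=I  mem[L0]=70
14. P2: load  L1  bus=[-]  L1: P0=S P1=I P2=S  mem[L1]=35
15. P2: store L1 := 44  bus=[BusUpgr]  L1: P0=I P1=I P2=M  mem[L1]=35

bus = BusRdX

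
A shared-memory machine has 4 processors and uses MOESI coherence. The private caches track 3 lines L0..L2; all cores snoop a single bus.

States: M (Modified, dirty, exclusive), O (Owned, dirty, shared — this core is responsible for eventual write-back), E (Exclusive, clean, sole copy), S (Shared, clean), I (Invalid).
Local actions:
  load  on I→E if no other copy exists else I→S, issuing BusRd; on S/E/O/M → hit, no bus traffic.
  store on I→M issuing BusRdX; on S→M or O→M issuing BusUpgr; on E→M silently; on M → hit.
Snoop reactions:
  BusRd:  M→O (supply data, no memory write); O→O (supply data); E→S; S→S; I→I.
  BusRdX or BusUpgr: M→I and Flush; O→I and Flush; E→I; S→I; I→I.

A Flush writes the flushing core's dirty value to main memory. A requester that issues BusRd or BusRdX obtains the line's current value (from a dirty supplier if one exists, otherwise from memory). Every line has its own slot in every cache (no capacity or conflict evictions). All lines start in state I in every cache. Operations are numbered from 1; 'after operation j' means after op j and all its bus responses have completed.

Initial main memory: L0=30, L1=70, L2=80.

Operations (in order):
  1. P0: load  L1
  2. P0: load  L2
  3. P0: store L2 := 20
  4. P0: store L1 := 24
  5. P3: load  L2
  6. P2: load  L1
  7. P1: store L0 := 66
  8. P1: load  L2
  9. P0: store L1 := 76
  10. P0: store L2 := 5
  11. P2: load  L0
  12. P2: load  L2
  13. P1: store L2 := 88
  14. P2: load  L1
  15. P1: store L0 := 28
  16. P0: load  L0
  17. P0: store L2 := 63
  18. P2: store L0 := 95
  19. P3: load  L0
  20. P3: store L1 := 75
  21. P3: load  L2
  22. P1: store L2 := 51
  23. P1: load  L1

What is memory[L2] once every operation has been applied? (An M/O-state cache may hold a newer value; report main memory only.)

memory[L2] = 63

  op1 P0: load  L1 → E/I/I/I on L1; bus BusRd; mem=70
  op2 P0: load  L2 → E/I/I/I on L2; bus BusRd; mem=80
  op3 P0: store L2 := 20 → M/I/I/I on L2; bus (none); mem=80
  op4 P0: store L1 := 24 → M/I/I/I on L1; bus (none); mem=70
  op5 P3: load  L2 → O/I/I/S on L2; bus BusRd; mem=80
  op6 P2: load  L1 → O/I/S/I on L1; bus BusRd; mem=70
  op7 P1: store L0 := 66 → I/M/I/I on L0; bus BusRdX; mem=30
  op8 P1: load  L2 → O/S/I/S on L2; bus BusRd; mem=80
  op9 P0: store L1 := 76 → M/I/I/I on L1; bus BusUpgr; mem=70
  op10 P0: store L2 := 5 → M/I/I/I on L2; bus BusUpgr; mem=80
  op11 P2: load  L0 → I/O/S/I on L0; bus BusRd; mem=30
  op12 P2: load  L2 → O/I/S/I on L2; bus BusRd; mem=80
  op13 P1: store L2 := 88 → I/M/I/I on L2; bus BusRdX Flush; mem=5
  op14 P2: load  L1 → O/I/S/I on L1; bus BusRd; mem=70
  op15 P1: store L0 := 28 → I/M/I/I on L0; bus BusUpgr; mem=30
  op16 P0: load  L0 → S/O/I/I on L0; bus BusRd; mem=30
  op17 P0: store L2 := 63 → M/I/I/I on L2; bus BusRdX Flush; mem=88
  op18 P2: store L0 := 95 → I/I/M/I on L0; bus BusRdX Flush; mem=28
  op19 P3: load  L0 → I/I/O/S on L0; bus BusRd; mem=28
  op20 P3: store L1 := 75 → I/I/I/M on L1; bus BusRdX Flush; mem=76
  op21 P3: load  L2 → O/I/I/S on L2; bus BusRd; mem=88
  op22 P1: store L2 := 51 → I/M/I/I on L2; bus BusRdX Flush; mem=63
  op23 P1: load  L1 → I/S/I/O on L1; bus BusRd; mem=76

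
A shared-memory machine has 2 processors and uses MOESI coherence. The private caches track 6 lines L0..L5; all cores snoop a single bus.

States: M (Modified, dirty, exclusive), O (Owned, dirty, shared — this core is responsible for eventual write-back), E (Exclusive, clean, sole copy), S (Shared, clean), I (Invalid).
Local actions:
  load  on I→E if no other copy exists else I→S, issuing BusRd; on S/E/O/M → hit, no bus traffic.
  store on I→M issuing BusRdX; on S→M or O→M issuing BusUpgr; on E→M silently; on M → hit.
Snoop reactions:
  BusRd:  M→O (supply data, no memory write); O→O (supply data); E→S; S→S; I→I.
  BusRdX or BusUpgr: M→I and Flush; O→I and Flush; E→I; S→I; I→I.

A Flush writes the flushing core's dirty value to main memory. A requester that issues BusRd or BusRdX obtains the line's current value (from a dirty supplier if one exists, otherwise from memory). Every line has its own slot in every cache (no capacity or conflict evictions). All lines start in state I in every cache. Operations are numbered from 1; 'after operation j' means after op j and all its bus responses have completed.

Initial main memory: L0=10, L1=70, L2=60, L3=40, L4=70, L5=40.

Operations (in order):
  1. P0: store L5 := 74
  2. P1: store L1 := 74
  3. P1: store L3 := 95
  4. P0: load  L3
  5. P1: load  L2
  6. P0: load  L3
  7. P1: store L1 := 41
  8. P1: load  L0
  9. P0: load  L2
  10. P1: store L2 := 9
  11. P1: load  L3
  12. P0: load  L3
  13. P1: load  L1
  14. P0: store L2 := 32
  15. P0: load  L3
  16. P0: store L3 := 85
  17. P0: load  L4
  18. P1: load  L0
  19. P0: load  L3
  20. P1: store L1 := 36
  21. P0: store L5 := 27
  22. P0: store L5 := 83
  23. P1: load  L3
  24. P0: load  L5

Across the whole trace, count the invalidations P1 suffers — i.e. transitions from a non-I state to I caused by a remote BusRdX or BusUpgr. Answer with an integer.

invalidations = 2

1. P0: store L5 := 74  bus=[BusRdX]  L5: P0=M P1=I  mem[L5]=40
2. P1: store L1 := 74  bus=[BusRdX]  L1: P0=I P1=M  mem[L1]=70
3. P1: store L3 := 95  bus=[BusRdX]  L3: P0=I P1=M  mem[L3]=40
4. P0: load  L3  bus=[BusRd]  L3: P0=S P1=O  mem[L3]=40
5. P1: load  L2  bus=[BusRd]  L2: P0=I P1=E  mem[L2]=60
6. P0: load  L3  bus=[-]  L3: P0=S P1=O  mem[L3]=40
7. P1: store L1 := 41  bus=[-]  L1: P0=I P1=M  mem[L1]=70
8. P1: load  L0  bus=[BusRd]  L0: P0=I P1=E  mem[L0]=10
9. P0: load  L2  bus=[BusRd]  L2: P0=S P1=S  mem[L2]=60
10. P1: store L2 := 9  bus=[BusUpgr]  L2: P0=I P1=M  mem[L2]=60
11. P1: load  L3  bus=[-]  L3: P0=S P1=O  mem[L3]=40
12. P0: load  L3  bus=[-]  L3: P0=S P1=O  mem[L3]=40
13. P1: load  L1  bus=[-]  L1: P0=I P1=M  mem[L1]=70
14. P0: store L2 := 32  bus=[BusRdX,Flush]  L2: P0=M P1=I  mem[L2]=9
15. P0: load  L3  bus=[-]  L3: P0=S P1=O  mem[L3]=40
16. P0: store L3 := 85  bus=[BusUpgr,Flush]  L3: P0=M P1=I  mem[L3]=95
17. P0: load  L4  bus=[BusRd]  L4: P0=E P1=I  mem[L4]=70
18. P1: load  L0  bus=[-]  L0: P0=I P1=E  mem[L0]=10
19. P0: load  L3  bus=[-]  L3: P0=M P1=I  mem[L3]=95
20. P1: store L1 := 36  bus=[-]  L1: P0=I P1=M  mem[L1]=70
21. P0: store L5 := 27  bus=[-]  L5: P0=M P1=I  mem[L5]=40
22. P0: store L5 := 83  bus=[-]  L5: P0=M P1=I  mem[L5]=40
23. P1: load  L3  bus=[BusRd]  L3: P0=O P1=S  mem[L3]=95
24. P0: load  L5  bus=[-]  L5: P0=M P1=I  mem[L5]=40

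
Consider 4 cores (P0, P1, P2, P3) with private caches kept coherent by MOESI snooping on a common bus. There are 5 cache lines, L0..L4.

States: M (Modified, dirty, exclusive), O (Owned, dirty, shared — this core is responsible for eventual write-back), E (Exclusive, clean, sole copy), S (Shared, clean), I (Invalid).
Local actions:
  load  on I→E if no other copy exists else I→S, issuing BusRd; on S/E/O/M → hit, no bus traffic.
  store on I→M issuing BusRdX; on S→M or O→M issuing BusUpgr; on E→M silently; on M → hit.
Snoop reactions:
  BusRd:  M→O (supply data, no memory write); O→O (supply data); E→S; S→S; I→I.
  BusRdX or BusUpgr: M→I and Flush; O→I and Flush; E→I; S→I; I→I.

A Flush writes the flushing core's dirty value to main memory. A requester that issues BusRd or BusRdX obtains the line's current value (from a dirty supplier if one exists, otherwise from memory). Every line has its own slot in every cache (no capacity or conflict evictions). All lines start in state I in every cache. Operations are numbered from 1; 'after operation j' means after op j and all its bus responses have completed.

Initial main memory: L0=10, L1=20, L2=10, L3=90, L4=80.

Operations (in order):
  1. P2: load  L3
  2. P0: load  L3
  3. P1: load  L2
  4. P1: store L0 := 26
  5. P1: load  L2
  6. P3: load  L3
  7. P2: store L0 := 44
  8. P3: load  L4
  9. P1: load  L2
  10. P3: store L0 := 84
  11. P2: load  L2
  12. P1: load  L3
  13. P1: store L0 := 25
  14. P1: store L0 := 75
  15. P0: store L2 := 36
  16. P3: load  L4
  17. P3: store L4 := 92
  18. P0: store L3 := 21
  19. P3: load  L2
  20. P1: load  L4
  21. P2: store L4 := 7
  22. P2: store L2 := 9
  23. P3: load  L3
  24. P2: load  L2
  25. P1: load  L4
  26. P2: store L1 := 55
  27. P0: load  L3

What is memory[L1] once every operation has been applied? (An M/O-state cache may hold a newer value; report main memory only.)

1. P2: load  L3  bus=[BusRd]  L3: P0=I P1=I P2=E P3=I  mem[L3]=90
2. P0: load  L3  bus=[BusRd]  L3: P0=S P1=I P2=S P3=I  mem[L3]=90
3. P1: load  L2  bus=[BusRd]  L2: P0=I P1=E P2=I P3=I  mem[L2]=10
4. P1: store L0 := 26  bus=[BusRdX]  L0: P0=I P1=M P2=I P3=I  mem[L0]=10
5. P1: load  L2  bus=[-]  L2: P0=I P1=E P2=I P3=I  mem[L2]=10
6. P3: load  L3  bus=[BusRd]  L3: P0=S P1=I P2=S P3=S  mem[L3]=90
7. P2: store L0 := 44  bus=[BusRdX,Flush]  L0: P0=I P1=I P2=M P3=I  mem[L0]=26
8. P3: load  L4  bus=[BusRd]  L4: P0=I P1=I P2=I P3=E  mem[L4]=80
9. P1: load  L2  bus=[-]  L2: P0=I P1=E P2=I P3=I  mem[L2]=10
10. P3: store L0 := 84  bus=[BusRdX,Flush]  L0: P0=I P1=I P2=I P3=M  mem[L0]=44
11. P2: load  L2  bus=[BusRd]  L2: P0=I P1=S P2=S P3=I  mem[L2]=10
12. P1: load  L3  bus=[BusRd]  L3: P0=S P1=S P2=S P3=S  mem[L3]=90
13. P1: store L0 := 25  bus=[BusRdX,Flush]  L0: P0=I P1=M P2=I P3=I  mem[L0]=84
14. P1: store L0 := 75  bus=[-]  L0: P0=I P1=M P2=I P3=I  mem[L0]=84
15. P0: store L2 := 36  bus=[BusRdX]  L2: P0=M P1=I P2=I P3=I  mem[L2]=10
16. P3: load  L4  bus=[-]  L4: P0=I P1=I P2=I P3=E  mem[L4]=80
17. P3: store L4 := 92  bus=[-]  L4: P0=I P1=I P2=I P3=M  mem[L4]=80
18. P0: store L3 := 21  bus=[BusUpgr]  L3: P0=M P1=I P2=I P3=I  mem[L3]=90
19. P3: load  L2  bus=[BusRd]  L2: P0=O P1=I P2=I P3=S  mem[L2]=10
20. P1: load  L4  bus=[BusRd]  L4: P0=I P1=S P2=I P3=O  mem[L4]=80
21. P2: store L4 := 7  bus=[BusRdX,Flush]  L4: P0=I P1=I P2=M P3=I  mem[L4]=92
22. P2: store L2 := 9  bus=[BusRdX,Flush]  L2: P0=I P1=I P2=M P3=I  mem[L2]=36
23. P3: load  L3  bus=[BusRd]  L3: P0=O P1=I P2=I P3=S  mem[L3]=90
24. P2: load  L2  bus=[-]  L2: P0=I P1=I P2=M P3=I  mem[L2]=36
25. P1: load  L4  bus=[BusRd]  L4: P0=I P1=S P2=O P3=I  mem[L4]=92
26. P2: store L1 := 55  bus=[BusRdX]  L1: P0=I P1=I P2=M P3=I  mem[L1]=20
27. P0: load  L3  bus=[-]  L3: P0=O P1=I P2=I P3=S  mem[L3]=90

memory[L1] = 20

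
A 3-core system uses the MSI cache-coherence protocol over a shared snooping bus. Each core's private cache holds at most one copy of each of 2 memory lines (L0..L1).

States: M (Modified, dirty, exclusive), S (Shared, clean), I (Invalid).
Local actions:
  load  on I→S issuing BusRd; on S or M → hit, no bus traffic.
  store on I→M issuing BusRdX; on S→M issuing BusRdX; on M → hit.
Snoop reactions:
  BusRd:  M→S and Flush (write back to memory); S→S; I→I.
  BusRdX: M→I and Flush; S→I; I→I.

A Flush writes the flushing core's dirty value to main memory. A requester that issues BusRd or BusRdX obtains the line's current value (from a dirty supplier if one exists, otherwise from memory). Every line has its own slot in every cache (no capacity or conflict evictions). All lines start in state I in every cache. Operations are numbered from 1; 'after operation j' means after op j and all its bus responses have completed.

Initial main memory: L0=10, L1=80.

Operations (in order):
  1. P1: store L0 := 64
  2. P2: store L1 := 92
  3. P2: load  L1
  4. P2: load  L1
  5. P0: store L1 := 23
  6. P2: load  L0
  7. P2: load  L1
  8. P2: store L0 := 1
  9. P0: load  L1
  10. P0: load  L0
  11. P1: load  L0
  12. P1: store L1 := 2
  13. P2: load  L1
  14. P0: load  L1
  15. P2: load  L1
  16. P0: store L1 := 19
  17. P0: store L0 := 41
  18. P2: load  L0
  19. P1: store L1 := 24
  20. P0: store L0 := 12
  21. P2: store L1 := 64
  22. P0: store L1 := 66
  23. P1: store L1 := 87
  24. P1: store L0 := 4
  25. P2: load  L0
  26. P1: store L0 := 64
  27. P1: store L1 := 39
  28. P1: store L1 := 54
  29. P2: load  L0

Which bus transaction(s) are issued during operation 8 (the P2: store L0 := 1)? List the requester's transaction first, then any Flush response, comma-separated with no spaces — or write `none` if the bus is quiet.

1. P1: store L0 := 64  bus=[BusRdX]  L0: P0=I P1=M P2=I  mem[L0]=10
2. P2: store L1 := 92  bus=[BusRdX]  L1: P0=I P1=I P2=M  mem[L1]=80
3. P2: load  L1  bus=[-]  L1: P0=I P1=I P2=M  mem[L1]=80
4. P2: load  L1  bus=[-]  L1: P0=I P1=I P2=M  mem[L1]=80
5. P0: store L1 := 23  bus=[BusRdX,Flush]  L1: P0=M P1=I P2=I  mem[L1]=92
6. P2: load  L0  bus=[BusRd,Flush]  L0: P0=I P1=S P2=S  mem[L0]=64
7. P2: load  L1  bus=[BusRd,Flush]  L1: P0=S P1=I P2=S  mem[L1]=23
8. P2: store L0 := 1  bus=[BusRdX]  L0: P0=I P1=I P2=M  mem[L0]=64
9. P0: load  L1  bus=[-]  L1: P0=S P1=I P2=S  mem[L1]=23
10. P0: load  L0  bus=[BusRd,Flush]  L0: P0=S P1=I P2=S  mem[L0]=1
11. P1: load  L0  bus=[BusRd]  L0: P0=S P1=S P2=S  mem[L0]=1
12. P1: store L1 := 2  bus=[BusRdX]  L1: P0=I P1=M P2=I  mem[L1]=23
13. P2: load  L1  bus=[BusRd,Flush]  L1: P0=I P1=S P2=S  mem[L1]=2
14. P0: load  L1  bus=[BusRd]  L1: P0=S P1=S P2=S  mem[L1]=2
15. P2: load  L1  bus=[-]  L1: P0=S P1=S P2=S  mem[L1]=2
16. P0: store L1 := 19  bus=[BusRdX]  L1: P0=M P1=I P2=I  mem[L1]=2
17. P0: store L0 := 41  bus=[BusRdX]  L0: P0=M P1=I P2=I  mem[L0]=1
18. P2: load  L0  bus=[BusRd,Flush]  L0: P0=S P1=I P2=S  mem[L0]=41
19. P1: store L1 := 24  bus=[BusRdX,Flush]  L1: P0=I P1=M P2=I  mem[L1]=19
20. P0: store L0 := 12  bus=[BusRdX]  L0: P0=M P1=I P2=I  mem[L0]=41
21. P2: store L1 := 64  bus=[BusRdX,Flush]  L1: P0=I P1=I P2=M  mem[L1]=24
22. P0: store L1 := 66  bus=[BusRdX,Flush]  L1: P0=M P1=I P2=I  mem[L1]=64
23. P1: store L1 := 87  bus=[BusRdX,Flush]  L1: P0=I P1=M P2=I  mem[L1]=66
24. P1: store L0 := 4  bus=[BusRdX,Flush]  L0: P0=I P1=M P2=I  mem[L0]=12
25. P2: load  L0  bus=[BusRd,Flush]  L0: P0=I P1=S P2=S  mem[L0]=4
26. P1: store L0 := 64  bus=[BusRdX]  L0: P0=I P1=M P2=I  mem[L0]=4
27. P1: store L1 := 39  bus=[-]  L1: P0=I P1=M P2=I  mem[L1]=66
28. P1: store L1 := 54  bus=[-]  L1: P0=I P1=M P2=I  mem[L1]=66
29. P2: load  L0  bus=[BusRd,Flush]  L0: P0=I P1=S P2=S  mem[L0]=64

bus = BusRdX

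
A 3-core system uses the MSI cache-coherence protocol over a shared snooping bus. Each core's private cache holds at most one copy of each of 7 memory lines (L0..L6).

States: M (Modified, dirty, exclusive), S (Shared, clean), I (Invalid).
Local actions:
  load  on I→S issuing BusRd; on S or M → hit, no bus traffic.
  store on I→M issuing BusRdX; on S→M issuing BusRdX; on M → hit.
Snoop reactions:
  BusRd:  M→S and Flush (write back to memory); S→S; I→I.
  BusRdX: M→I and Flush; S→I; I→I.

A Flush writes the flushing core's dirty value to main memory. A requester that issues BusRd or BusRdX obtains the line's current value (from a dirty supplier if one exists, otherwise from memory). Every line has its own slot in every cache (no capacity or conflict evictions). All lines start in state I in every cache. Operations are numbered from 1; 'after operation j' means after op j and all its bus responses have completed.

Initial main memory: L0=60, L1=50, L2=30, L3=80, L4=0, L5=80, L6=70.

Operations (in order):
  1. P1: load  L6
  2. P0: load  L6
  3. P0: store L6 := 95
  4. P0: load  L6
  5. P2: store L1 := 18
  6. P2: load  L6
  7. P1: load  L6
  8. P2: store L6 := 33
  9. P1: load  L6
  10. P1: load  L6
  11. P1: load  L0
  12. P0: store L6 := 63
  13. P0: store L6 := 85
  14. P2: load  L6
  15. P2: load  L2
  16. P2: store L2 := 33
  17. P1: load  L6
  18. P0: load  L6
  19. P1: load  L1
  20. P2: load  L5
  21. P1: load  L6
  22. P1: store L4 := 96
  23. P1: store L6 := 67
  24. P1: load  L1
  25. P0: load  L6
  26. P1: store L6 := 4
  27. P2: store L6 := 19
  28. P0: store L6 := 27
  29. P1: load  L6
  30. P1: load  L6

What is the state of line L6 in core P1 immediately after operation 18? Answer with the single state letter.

state = S

  op1 P1: load  L6 → I/S/I on L6; bus BusRd; mem=70
  op2 P0: load  L6 → S/S/I on L6; bus BusRd; mem=70
  op3 P0: store L6 := 95 → M/I/I on L6; bus BusRdX; mem=70
  op4 P0: load  L6 → M/I/I on L6; bus (none); mem=70
  op5 P2: store L1 := 18 → I/I/M on L1; bus BusRdX; mem=50
  op6 P2: load  L6 → S/I/S on L6; bus BusRd Flush; mem=95
  op7 P1: load  L6 → S/S/S on L6; bus BusRd; mem=95
  op8 P2: store L6 := 33 → I/I/M on L6; bus BusRdX; mem=95
  op9 P1: load  L6 → I/S/S on L6; bus BusRd Flush; mem=33
  op10 P1: load  L6 → I/S/S on L6; bus (none); mem=33
  op11 P1: load  L0 → I/S/I on L0; bus BusRd; mem=60
  op12 P0: store L6 := 63 → M/I/I on L6; bus BusRdX; mem=33
  op13 P0: store L6 := 85 → M/I/I on L6; bus (none); mem=33
  op14 P2: load  L6 → S/I/S on L6; bus BusRd Flush; mem=85
  op15 P2: load  L2 → I/I/S on L2; bus BusRd; mem=30
  op16 P2: store L2 := 33 → I/I/M on L2; bus BusRdX; mem=30
  op17 P1: load  L6 → S/S/S on L6; bus BusRd; mem=85
  op18 P0: load  L6 → S/S/S on L6; bus (none); mem=85
  op19 P1: load  L1 → I/S/S on L1; bus BusRd Flush; mem=18
  op20 P2: load  L5 → I/I/S on L5; bus BusRd; mem=80
  op21 P1: load  L6 → S/S/S on L6; bus (none); mem=85
  op22 P1: store L4 := 96 → I/M/I on L4; bus BusRdX; mem=0
  op23 P1: store L6 := 67 → I/M/I on L6; bus BusRdX; mem=85
  op24 P1: load  L1 → I/S/S on L1; bus (none); mem=18
  op25 P0: load  L6 → S/S/I on L6; bus BusRd Flush; mem=67
  op26 P1: store L6 := 4 → I/M/I on L6; bus BusRdX; mem=67
  op27 P2: store L6 := 19 → I/I/M on L6; bus BusRdX Flush; mem=4
  op28 P0: store L6 := 27 → M/I/I on L6; bus BusRdX Flush; mem=19
  op29 P1: load  L6 → S/S/I on L6; bus BusRd Flush; mem=27
  op30 P1: load  L6 → S/S/I on L6; bus (none); mem=27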